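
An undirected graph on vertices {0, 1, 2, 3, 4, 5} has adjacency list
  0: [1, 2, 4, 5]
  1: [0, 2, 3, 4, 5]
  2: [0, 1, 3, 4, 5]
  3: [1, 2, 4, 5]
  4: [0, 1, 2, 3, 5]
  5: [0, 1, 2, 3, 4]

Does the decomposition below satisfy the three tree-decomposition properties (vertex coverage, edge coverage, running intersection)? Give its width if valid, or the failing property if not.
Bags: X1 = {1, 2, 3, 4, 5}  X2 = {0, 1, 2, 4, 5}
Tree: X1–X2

Yes; width 4.

Every vertex of G appears in some bag (union = {0, 1, 2, 3, 4, 5}); every edge is covered by a bag; and for each vertex v the set of bags containing v is connected in the bag tree. The decomposition is therefore valid. The largest bag has 5 vertices, so the width is 4.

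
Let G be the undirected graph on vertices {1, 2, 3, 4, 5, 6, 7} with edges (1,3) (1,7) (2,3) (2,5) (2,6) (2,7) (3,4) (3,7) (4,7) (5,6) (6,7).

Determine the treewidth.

2

A width-2 tree decomposition is:
Bags: B1 = {1, 3, 7}  B2 = {2, 3, 7}  B3 = {3, 4, 7}  B4 = {2, 6, 7}  B5 = {2, 5, 6}
Tree: B1–B2, B2–B3, B2–B4, B4–B5
The largest bag has 3 vertices, giving width 2; this decomposition certifies tw(G) ≤ 2. Conversely, {2, 5, 6} is a clique of size 3, and the vertices of any clique must share a bag in every tree decomposition; so some bag has ≥ 3 vertices and tw(G) ≥ 2. Hence tw(G) = 2 exactly.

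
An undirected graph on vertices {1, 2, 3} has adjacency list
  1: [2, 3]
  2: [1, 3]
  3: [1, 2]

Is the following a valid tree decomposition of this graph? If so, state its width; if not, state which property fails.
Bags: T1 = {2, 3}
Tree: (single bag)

No — vertex 1 appears in no bag.

A tree decomposition must satisfy three properties: every vertex lies in some bag; for every edge, both endpoints lie together in some bag; and for every vertex, the bags containing it form a connected subtree. Here vertex 1 appears in no bag, so the decomposition is invalid.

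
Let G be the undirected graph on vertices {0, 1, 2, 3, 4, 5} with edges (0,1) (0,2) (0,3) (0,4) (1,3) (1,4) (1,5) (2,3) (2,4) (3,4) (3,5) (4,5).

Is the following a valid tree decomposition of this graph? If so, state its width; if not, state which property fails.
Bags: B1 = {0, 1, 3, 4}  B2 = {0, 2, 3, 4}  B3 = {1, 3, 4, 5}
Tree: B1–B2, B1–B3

Yes; width 3.

Vertex coverage: the bags together contain {0, 1, 2, 3, 4, 5}, the full vertex set. Edge coverage: each edge of G has both endpoints in at least one bag. Running intersection: for every vertex, the bags containing it form a connected subtree. All three properties hold, so this is a valid tree decomposition of width max|bag| − 1 = 3, and hence tw(G) ≤ 3.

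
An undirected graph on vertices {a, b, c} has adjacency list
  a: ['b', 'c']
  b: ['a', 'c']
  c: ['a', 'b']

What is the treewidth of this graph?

2

A width-2 tree decomposition is:
Bags: B1 = {a, b, c}
Tree: (single bag)
With just one bag of size 3, the width is 3 − 1 = 2, so tw(G) ≤ 2. Conversely, {a, b, c} is a clique of size 3, and the vertices of any clique must share a bag in every tree decomposition; so some bag has ≥ 3 vertices and tw(G) ≥ 2. The upper and lower bounds meet at 2, so that is the treewidth.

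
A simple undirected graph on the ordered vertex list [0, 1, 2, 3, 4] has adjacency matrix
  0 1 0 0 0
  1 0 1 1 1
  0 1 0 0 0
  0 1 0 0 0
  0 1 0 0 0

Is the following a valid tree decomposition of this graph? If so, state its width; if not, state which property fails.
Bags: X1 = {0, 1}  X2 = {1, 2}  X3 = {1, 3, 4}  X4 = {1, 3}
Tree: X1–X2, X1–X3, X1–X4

No — bags containing vertex 3 are not connected in the tree.

A tree decomposition must satisfy three properties: every vertex lies in some bag; for every edge, both endpoints lie together in some bag; and for every vertex, the bags containing it form a connected subtree. Here bags containing vertex 3 are not connected in the tree, so the decomposition is invalid.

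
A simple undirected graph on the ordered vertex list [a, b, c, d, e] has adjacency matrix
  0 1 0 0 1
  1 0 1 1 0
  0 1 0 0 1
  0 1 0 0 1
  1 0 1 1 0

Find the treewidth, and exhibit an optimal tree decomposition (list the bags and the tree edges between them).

Treewidth 2.
One optimal decomposition is:
Bags: B1 = {b, d, e}  B2 = {a, b, e}  B3 = {b, c, e}
Tree: B1–B2, B2–B3

Every bag has size at most 3, so the width is 3 − 1 = 2 and tw(G) ≤ 2. For the lower bound, G contains the cycle b–d–e–a–b, so G is not a forest; only forests have treewidth ≤ 1, hence tw(G) ≥ 2. Combining the bounds, tw(G) = 2.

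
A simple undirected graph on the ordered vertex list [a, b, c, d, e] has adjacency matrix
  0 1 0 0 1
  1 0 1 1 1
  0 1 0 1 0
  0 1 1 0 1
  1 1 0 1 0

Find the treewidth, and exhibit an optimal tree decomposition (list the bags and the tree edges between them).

Treewidth 2.
One optimal decomposition is:
Bags: B1 = {b, d, e}  B2 = {a, b, e}  B3 = {b, c, d}
Tree: B1–B2, B1–B3

Every bag has size at most 3, so the width is 3 − 1 = 2 and tw(G) ≤ 2. Conversely, {b, d, e} is a clique of size 3, and the vertices of any clique must share a bag in every tree decomposition; so some bag has ≥ 3 vertices and tw(G) ≥ 2. Hence tw(G) = 2 exactly.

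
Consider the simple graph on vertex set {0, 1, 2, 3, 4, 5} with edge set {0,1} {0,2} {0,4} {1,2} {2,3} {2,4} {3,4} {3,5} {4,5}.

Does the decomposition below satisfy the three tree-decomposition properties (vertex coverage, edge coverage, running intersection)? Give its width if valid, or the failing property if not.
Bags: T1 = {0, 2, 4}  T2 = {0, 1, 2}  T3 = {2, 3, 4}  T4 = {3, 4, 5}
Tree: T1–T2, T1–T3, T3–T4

Yes; width 2.

Checking the three conditions: (i) the bags cover all of {0, 1, 2, 3, 4, 5}; (ii) for each edge, some bag contains both endpoints; (iii) the bags containing any fixed vertex form a subtree. All hold, so the decomposition is valid with width 3 − 1 = 2.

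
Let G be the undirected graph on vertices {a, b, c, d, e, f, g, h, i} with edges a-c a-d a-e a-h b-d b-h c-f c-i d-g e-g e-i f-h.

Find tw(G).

3

A width-3 tree decomposition is:
Bags: B1 = {c, f, h, i}  B2 = {a, c, h, i}  B3 = {a, e, h, i}  B4 = {a, b, e, h}  B5 = {a, b, d, e}  B6 = {b, d, e, g}
Tree: B1–B2, B2–B3, B3–B4, B4–B5, B5–B6
Each bag holds 4 vertices, so the decomposition has width 3, which upper-bounds the treewidth. For the lower bound: the 4 vertex sets {c,f,i}, {h}, {a}, {b,d,e,g} are disjoint, each induces a connected subgraph, and every pair is joined by at least one edge of G. Contracting each set to a single vertex therefore yields K_{4} as a minor, and since treewidth is minor-monotone, tw(G) ≥ tw(K_{4}) = 3. Hence tw(G) = 3 exactly.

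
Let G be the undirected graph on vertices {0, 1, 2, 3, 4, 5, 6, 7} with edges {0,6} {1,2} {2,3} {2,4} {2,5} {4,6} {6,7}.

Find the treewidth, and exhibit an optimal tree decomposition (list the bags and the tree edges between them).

Treewidth 1.
One such decomposition:
Bags: B1 = {2, 4}  B2 = {2, 3}  B3 = {4, 6}  B4 = {6, 7}  B5 = {0, 6}  B6 = {2, 5}  B7 = {1, 2}
Tree: B1–B2, B1–B3, B3–B4, B4–B5, B2–B6, B2–B7

Every bag has size at most 2, so the width is 2 − 1 = 1 and tw(G) ≤ 1. Any graph with an edge has treewidth ≥ 1, and G has the edge 4–2. Hence tw(G) = 1 exactly.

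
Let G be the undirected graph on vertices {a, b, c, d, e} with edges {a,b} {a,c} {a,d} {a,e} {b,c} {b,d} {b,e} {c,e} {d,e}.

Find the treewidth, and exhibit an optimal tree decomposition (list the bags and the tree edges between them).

Treewidth 3.
One such decomposition:
Bags: B1 = {a, b, c, e}  B2 = {a, b, d, e}
Tree: B1–B2

Every bag has size at most 4, so the width is 4 − 1 = 3 and tw(G) ≤ 3. On the other hand G contains the 4-clique {a, b, d, e}. A clique must lie in a single bag of any decomposition, so no decomposition can have width below 3. Hence tw(G) = 3 exactly.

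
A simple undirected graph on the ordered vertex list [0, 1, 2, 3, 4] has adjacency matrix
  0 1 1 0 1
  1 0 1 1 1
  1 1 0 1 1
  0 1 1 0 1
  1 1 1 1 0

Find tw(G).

3

A width-3 tree decomposition is:
Bags: B1 = {1, 2, 3, 4}  B2 = {0, 1, 2, 4}
Tree: B1–B2
Every bag has size at most 4, so the width is 4 − 1 = 3 and tw(G) ≤ 3. On the other hand G contains the 4-clique {0, 1, 2, 4}. A clique must lie in a single bag of any decomposition, so no decomposition can have width below 3. Therefore the treewidth is 3.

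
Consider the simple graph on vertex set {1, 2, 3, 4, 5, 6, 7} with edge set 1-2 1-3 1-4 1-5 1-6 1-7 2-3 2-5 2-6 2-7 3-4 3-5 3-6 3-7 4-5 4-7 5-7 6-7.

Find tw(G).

A width-4 tree decomposition is:
Bags: B1 = {1, 2, 3, 6, 7}  B2 = {1, 2, 3, 5, 7}  B3 = {1, 3, 4, 5, 7}
Tree: B1–B2, B2–B3
Every bag has size at most 5, so the width is 5 − 1 = 4 and tw(G) ≤ 4. On the other hand G contains the 5-clique {1, 2, 3, 5, 7}. A clique must lie in a single bag of any decomposition, so no decomposition can have width below 4. The upper and lower bounds meet at 4, so that is the treewidth.

4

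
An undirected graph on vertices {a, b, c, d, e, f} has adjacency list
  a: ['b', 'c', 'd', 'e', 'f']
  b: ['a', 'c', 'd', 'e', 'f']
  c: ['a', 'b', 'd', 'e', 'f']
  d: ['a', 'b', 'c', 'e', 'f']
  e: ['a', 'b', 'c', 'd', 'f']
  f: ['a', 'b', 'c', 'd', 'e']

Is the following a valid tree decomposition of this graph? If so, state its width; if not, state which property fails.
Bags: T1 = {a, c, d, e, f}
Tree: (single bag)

No — vertex b appears in no bag.

A tree decomposition must satisfy three properties: every vertex lies in some bag; for every edge, both endpoints lie together in some bag; and for every vertex, the bags containing it form a connected subtree. Here vertex b appears in no bag, so the decomposition is invalid.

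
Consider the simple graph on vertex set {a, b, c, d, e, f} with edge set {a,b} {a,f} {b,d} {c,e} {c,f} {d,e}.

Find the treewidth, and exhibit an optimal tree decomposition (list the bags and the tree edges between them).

Treewidth 2.
One such decomposition:
Bags: B1 = {c, d, e}  B2 = {b, c, d}  B3 = {a, b, c}  B4 = {a, c, f}
Tree: B1–B2, B2–B3, B3–B4

Each bag holds 3 vertices, so the decomposition has width 2, which upper-bounds the treewidth. For the lower bound, G contains the cycle c–e–d–b–a–f–c, so G is not a forest; only forests have treewidth ≤ 1, hence tw(G) ≥ 2. Therefore the treewidth is 2.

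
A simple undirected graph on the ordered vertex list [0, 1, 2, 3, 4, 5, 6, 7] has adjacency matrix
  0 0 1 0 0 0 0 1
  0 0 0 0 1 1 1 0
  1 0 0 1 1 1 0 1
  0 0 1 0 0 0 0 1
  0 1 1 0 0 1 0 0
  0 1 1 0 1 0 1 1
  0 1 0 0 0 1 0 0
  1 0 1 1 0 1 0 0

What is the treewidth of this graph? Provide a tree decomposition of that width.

Treewidth 2.
Bags: B1 = {0, 2, 7}  B2 = {2, 5, 7}  B3 = {2, 4, 5}  B4 = {1, 4, 5}  B5 = {1, 5, 6}  B6 = {2, 3, 7}
Tree: B1–B2, B2–B3, B3–B4, B4–B5, B2–B6

Each bag holds 3 vertices, so the decomposition has width 2, which upper-bounds the treewidth. Conversely, {1, 4, 5} is a clique of size 3, and the vertices of any clique must share a bag in every tree decomposition; so some bag has ≥ 3 vertices and tw(G) ≥ 2. Therefore the treewidth is 2.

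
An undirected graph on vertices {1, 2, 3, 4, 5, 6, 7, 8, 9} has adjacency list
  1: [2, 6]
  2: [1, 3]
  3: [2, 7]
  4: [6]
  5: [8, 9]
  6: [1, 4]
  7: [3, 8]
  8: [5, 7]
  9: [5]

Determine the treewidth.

A width-1 tree decomposition is:
Bags: B1 = {4, 6}  B2 = {1, 6}  B3 = {1, 2}  B4 = {2, 3}  B5 = {3, 7}  B6 = {7, 8}  B7 = {5, 8}  B8 = {5, 9}
Tree: B1–B2, B2–B3, B3–B4, B4–B5, B5–B6, B6–B7, B7–B8
Every bag has size at most 2, so the width is 2 − 1 = 1 and tw(G) ≤ 1. Since G has at least one edge (e.g. 4–6), it is not an edgeless graph, so tw(G) ≥ 1. The upper and lower bounds meet at 1, so that is the treewidth.

1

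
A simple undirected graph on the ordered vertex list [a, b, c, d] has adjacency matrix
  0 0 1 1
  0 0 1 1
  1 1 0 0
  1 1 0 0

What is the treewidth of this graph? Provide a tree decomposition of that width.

Every bag has size at most 3, so the width is 3 − 1 = 2 and tw(G) ≤ 2. For the lower bound, G contains the cycle d–a–c–b–d, so G is not a forest; only forests have treewidth ≤ 1, hence tw(G) ≥ 2. Therefore the treewidth is 2.

Treewidth 2.
One optimal decomposition is:
Bags: B1 = {a, c, d}  B2 = {b, c, d}
Tree: B1–B2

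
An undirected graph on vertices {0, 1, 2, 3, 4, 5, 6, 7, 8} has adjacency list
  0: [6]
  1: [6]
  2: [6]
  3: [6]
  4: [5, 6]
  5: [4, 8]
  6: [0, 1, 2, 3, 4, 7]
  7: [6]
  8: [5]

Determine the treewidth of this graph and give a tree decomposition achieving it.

Treewidth 1.
Bags: B1 = {3, 6}  B2 = {4, 6}  B3 = {1, 6}  B4 = {4, 5}  B5 = {2, 6}  B6 = {0, 6}  B7 = {5, 8}  B8 = {6, 7}
Tree: B1–B2, B1–B3, B2–B4, B3–B5, B3–B6, B4–B7, B2–B8

Every bag has size at most 2, so the width is 2 − 1 = 1 and tw(G) ≤ 1. G has an edge, so its treewidth is at least 1. Therefore the treewidth is 1.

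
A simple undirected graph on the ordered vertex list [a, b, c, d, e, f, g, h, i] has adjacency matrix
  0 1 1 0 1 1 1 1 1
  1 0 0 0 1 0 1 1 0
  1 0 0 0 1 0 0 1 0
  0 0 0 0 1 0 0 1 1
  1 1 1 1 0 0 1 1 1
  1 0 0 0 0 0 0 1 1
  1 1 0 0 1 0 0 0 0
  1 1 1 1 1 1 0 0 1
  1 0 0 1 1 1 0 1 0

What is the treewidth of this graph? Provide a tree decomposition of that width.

Every bag has size at most 4, so the width is 4 − 1 = 3 and tw(G) ≤ 3. Conversely, {a, b, e, g} is a clique of size 4, and the vertices of any clique must share a bag in every tree decomposition; so some bag has ≥ 4 vertices and tw(G) ≥ 3. Hence tw(G) = 3 exactly.

Treewidth 3.
One such decomposition:
Bags: B1 = {a, f, h, i}  B2 = {a, e, h, i}  B3 = {a, b, e, h}  B4 = {a, c, e, h}  B5 = {a, b, e, g}  B6 = {d, e, h, i}
Tree: B1–B2, B2–B3, B3–B4, B3–B5, B2–B6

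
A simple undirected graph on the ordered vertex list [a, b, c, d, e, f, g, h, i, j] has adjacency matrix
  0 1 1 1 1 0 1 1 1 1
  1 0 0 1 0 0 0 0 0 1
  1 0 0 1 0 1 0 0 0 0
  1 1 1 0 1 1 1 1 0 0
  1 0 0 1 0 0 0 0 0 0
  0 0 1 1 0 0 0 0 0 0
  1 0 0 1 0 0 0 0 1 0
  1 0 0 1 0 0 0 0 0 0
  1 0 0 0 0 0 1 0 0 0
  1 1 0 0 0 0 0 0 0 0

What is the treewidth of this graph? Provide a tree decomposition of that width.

The largest bag has 3 vertices, giving width 2; this decomposition certifies tw(G) ≤ 2. For the lower bound, the 3 vertices {a, d, g} are pairwise adjacent, and any tree decomposition puts a clique entirely inside one bag — forcing width ≥ 2. Therefore the treewidth is 2.

Treewidth 2.
Bags: B1 = {a, g, i}  B2 = {a, d, g}  B3 = {a, d, h}  B4 = {a, c, d}  B5 = {a, b, d}  B6 = {a, d, e}  B7 = {c, d, f}  B8 = {a, b, j}
Tree: B1–B2, B2–B3, B2–B4, B4–B5, B2–B6, B4–B7, B5–B8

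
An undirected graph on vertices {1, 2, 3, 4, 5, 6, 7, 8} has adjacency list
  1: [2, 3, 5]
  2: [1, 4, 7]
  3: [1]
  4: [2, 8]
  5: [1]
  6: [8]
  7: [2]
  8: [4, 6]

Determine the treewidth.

A width-1 tree decomposition is:
Bags: B1 = {2, 4}  B2 = {1, 2}  B3 = {4, 8}  B4 = {2, 7}  B5 = {6, 8}  B6 = {1, 3}  B7 = {1, 5}
Tree: B1–B2, B1–B3, B2–B4, B3–B5, B2–B6, B2–B7
The largest bag has 2 vertices, giving width 1; this decomposition certifies tw(G) ≤ 1. G has an edge, so its treewidth is at least 1. The upper and lower bounds meet at 1, so that is the treewidth.

1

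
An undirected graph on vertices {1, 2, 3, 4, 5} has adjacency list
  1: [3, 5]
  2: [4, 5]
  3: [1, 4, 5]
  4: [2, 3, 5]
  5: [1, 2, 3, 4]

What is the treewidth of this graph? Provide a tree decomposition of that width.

Treewidth 2.
One such decomposition:
Bags: B1 = {2, 4, 5}  B2 = {3, 4, 5}  B3 = {1, 3, 5}
Tree: B1–B2, B2–B3

Every bag has size at most 3, so the width is 3 − 1 = 2 and tw(G) ≤ 2. On the other hand G contains the 3-clique {2, 4, 5}. A clique must lie in a single bag of any decomposition, so no decomposition can have width below 2. Therefore the treewidth is 2.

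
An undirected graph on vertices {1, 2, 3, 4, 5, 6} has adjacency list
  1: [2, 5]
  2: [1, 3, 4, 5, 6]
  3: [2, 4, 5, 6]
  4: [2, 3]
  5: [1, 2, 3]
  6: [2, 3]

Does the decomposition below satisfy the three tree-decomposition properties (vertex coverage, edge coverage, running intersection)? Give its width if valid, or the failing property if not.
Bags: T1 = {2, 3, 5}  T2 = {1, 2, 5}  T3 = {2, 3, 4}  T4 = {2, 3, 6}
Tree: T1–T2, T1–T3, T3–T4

Every vertex of G appears in some bag (union = {1, 2, 3, 4, 5, 6}); every edge is covered by a bag; and for each vertex v the set of bags containing v is connected in the bag tree. The decomposition is therefore valid. The largest bag has 3 vertices, so the width is 2.

Yes; width 2.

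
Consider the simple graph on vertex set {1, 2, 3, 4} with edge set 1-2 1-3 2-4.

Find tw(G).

A width-1 tree decomposition is:
Bags: B1 = {1, 2}  B2 = {2, 4}  B3 = {1, 3}
Tree: B1–B2, B1–B3
Every bag has size at most 2, so the width is 2 − 1 = 1 and tw(G) ≤ 1. Any graph with an edge has treewidth ≥ 1, and G has the edge 1–2. Therefore the treewidth is 1.

1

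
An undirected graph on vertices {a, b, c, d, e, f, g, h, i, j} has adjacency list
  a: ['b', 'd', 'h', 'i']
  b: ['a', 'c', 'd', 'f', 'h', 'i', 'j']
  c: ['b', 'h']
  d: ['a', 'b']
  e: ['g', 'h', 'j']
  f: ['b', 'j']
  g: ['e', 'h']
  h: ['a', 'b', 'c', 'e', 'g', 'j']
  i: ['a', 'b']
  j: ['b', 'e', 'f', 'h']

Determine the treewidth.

A width-2 tree decomposition is:
Bags: B1 = {a, b, i}  B2 = {a, b, h}  B3 = {b, h, j}  B4 = {e, h, j}  B5 = {e, g, h}  B6 = {b, f, j}  B7 = {a, b, d}  B8 = {b, c, h}
Tree: B1–B2, B2–B3, B3–B4, B4–B5, B3–B6, B2–B7, B3–B8
Each bag holds 3 vertices, so the decomposition has width 2, which upper-bounds the treewidth. Conversely, {e, g, h} is a clique of size 3, and the vertices of any clique must share a bag in every tree decomposition; so some bag has ≥ 3 vertices and tw(G) ≥ 2. Therefore the treewidth is 2.

2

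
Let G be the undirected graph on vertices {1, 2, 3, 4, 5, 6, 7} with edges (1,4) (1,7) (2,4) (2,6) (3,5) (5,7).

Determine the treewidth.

1

A width-1 tree decomposition is:
Bags: B1 = {3, 5}  B2 = {5, 7}  B3 = {1, 7}  B4 = {1, 4}  B5 = {2, 4}  B6 = {2, 6}
Tree: B1–B2, B2–B3, B3–B4, B4–B5, B5–B6
Each bag holds 2 vertices, so the decomposition has width 1, which upper-bounds the treewidth. Any graph with an edge has treewidth ≥ 1, and G has the edge 3–5. Hence tw(G) = 1 exactly.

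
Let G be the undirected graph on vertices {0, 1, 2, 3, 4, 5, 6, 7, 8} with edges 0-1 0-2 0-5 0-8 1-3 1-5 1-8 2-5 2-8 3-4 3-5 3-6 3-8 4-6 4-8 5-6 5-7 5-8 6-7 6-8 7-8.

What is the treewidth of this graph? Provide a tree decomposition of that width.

The largest bag has 4 vertices, giving width 3; this decomposition certifies tw(G) ≤ 3. On the other hand G contains the 4-clique {3, 4, 6, 8}. A clique must lie in a single bag of any decomposition, so no decomposition can have width below 3. The upper and lower bounds meet at 3, so that is the treewidth.

Treewidth 3.
Bags: B1 = {3, 5, 6, 8}  B2 = {1, 3, 5, 8}  B3 = {5, 6, 7, 8}  B4 = {0, 1, 5, 8}  B5 = {0, 2, 5, 8}  B6 = {3, 4, 6, 8}
Tree: B1–B2, B1–B3, B2–B4, B4–B5, B1–B6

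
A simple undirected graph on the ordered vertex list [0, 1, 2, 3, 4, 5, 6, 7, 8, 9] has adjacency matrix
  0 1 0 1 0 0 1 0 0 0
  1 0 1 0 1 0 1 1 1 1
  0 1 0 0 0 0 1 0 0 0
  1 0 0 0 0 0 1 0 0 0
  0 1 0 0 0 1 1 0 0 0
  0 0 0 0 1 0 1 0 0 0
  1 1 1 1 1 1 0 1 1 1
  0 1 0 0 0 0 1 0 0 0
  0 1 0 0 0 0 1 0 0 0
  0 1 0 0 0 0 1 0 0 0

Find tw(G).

A width-2 tree decomposition is:
Bags: B1 = {4, 5, 6}  B2 = {1, 4, 6}  B3 = {1, 2, 6}  B4 = {1, 6, 9}  B5 = {0, 1, 6}  B6 = {0, 3, 6}  B7 = {1, 6, 7}  B8 = {1, 6, 8}
Tree: B1–B2, B2–B3, B3–B4, B2–B5, B5–B6, B5–B7, B7–B8
Each bag holds 3 vertices, so the decomposition has width 2, which upper-bounds the treewidth. Conversely, {0, 1, 6} is a clique of size 3, and the vertices of any clique must share a bag in every tree decomposition; so some bag has ≥ 3 vertices and tw(G) ≥ 2. Hence tw(G) = 2 exactly.

2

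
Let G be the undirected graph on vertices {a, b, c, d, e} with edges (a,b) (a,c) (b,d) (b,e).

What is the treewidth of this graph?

A width-1 tree decomposition is:
Bags: B1 = {a, c}  B2 = {a, b}  B3 = {b, d}  B4 = {b, e}
Tree: B1–B2, B2–B3, B3–B4
Each bag holds 2 vertices, so the decomposition has width 1, which upper-bounds the treewidth. Since G has at least one edge (e.g. a–c), it is not an edgeless graph, so tw(G) ≥ 1. Hence tw(G) = 1 exactly.

1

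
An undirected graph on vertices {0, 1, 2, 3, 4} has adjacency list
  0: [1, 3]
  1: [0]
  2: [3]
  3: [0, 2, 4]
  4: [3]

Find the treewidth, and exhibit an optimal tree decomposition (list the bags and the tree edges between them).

Each bag holds 2 vertices, so the decomposition has width 1, which upper-bounds the treewidth. Any graph with an edge has treewidth ≥ 1, and G has the edge 4–3. Hence tw(G) = 1 exactly.

Treewidth 1.
One such decomposition:
Bags: B1 = {3, 4}  B2 = {0, 3}  B3 = {2, 3}  B4 = {0, 1}
Tree: B1–B2, B2–B3, B2–B4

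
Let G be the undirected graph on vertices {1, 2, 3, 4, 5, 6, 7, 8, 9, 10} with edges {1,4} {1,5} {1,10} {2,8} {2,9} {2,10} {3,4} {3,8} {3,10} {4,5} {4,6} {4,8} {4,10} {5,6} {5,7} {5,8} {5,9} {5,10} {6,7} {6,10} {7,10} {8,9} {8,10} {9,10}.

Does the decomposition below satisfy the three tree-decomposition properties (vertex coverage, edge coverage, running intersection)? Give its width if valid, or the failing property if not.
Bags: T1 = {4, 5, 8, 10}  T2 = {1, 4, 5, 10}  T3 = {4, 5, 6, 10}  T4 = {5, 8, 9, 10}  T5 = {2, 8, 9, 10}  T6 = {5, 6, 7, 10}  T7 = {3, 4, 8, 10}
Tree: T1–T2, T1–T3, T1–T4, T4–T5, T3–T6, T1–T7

Yes; width 3.

Checking the three conditions: (i) the bags cover all of {1, 2, 3, 4, 5, 6, 7, 8, 9, 10}; (ii) for each edge, some bag contains both endpoints; (iii) the bags containing any fixed vertex form a subtree. All hold, so the decomposition is valid with width 4 − 1 = 3.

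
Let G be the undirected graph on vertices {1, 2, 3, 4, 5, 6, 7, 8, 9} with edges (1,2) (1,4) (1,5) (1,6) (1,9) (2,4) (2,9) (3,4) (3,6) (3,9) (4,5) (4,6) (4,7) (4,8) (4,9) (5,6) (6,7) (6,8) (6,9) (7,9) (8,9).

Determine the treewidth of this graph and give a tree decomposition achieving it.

Treewidth 3.
One optimal decomposition is:
Bags: B1 = {1, 4, 6, 9}  B2 = {4, 6, 7, 9}  B3 = {4, 6, 8, 9}  B4 = {1, 2, 4, 9}  B5 = {3, 4, 6, 9}  B6 = {1, 4, 5, 6}
Tree: B1–B2, B2–B3, B1–B4, B2–B5, B1–B6

The largest bag has 4 vertices, giving width 3; this decomposition certifies tw(G) ≤ 3. For the lower bound, the 4 vertices {1, 2, 4, 9} are pairwise adjacent, and any tree decomposition puts a clique entirely inside one bag — forcing width ≥ 3. Therefore the treewidth is 3.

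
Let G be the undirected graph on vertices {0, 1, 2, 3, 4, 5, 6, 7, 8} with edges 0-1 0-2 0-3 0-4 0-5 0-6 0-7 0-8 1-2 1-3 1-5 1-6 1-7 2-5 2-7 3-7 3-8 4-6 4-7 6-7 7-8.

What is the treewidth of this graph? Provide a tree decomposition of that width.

Every bag has size at most 4, so the width is 4 − 1 = 3 and tw(G) ≤ 3. On the other hand G contains the 4-clique {0, 1, 2, 5}. A clique must lie in a single bag of any decomposition, so no decomposition can have width below 3. Hence tw(G) = 3 exactly.

Treewidth 3.
Bags: B1 = {0, 1, 3, 7}  B2 = {0, 1, 6, 7}  B3 = {0, 1, 2, 7}  B4 = {0, 3, 7, 8}  B5 = {0, 4, 6, 7}  B6 = {0, 1, 2, 5}
Tree: B1–B2, B2–B3, B1–B4, B2–B5, B3–B6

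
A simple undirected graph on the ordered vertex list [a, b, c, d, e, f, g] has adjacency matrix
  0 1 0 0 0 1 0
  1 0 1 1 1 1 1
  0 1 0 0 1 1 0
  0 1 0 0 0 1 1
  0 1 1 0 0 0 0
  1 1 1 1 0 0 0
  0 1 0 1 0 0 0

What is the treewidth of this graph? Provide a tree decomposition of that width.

Each bag holds 3 vertices, so the decomposition has width 2, which upper-bounds the treewidth. Conversely, {b, d, g} is a clique of size 3, and the vertices of any clique must share a bag in every tree decomposition; so some bag has ≥ 3 vertices and tw(G) ≥ 2. The upper and lower bounds meet at 2, so that is the treewidth.

Treewidth 2.
One optimal decomposition is:
Bags: B1 = {b, c, f}  B2 = {a, b, f}  B3 = {b, d, f}  B4 = {b, c, e}  B5 = {b, d, g}
Tree: B1–B2, B2–B3, B1–B4, B3–B5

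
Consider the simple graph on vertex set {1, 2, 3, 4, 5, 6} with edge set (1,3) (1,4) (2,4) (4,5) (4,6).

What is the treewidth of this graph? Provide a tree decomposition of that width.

Every bag has size at most 2, so the width is 2 − 1 = 1 and tw(G) ≤ 1. Any graph with an edge has treewidth ≥ 1, and G has the edge 4–2. Hence tw(G) = 1 exactly.

Treewidth 1.
One optimal decomposition is:
Bags: B1 = {2, 4}  B2 = {4, 5}  B3 = {4, 6}  B4 = {1, 4}  B5 = {1, 3}
Tree: B1–B2, B2–B3, B2–B4, B4–B5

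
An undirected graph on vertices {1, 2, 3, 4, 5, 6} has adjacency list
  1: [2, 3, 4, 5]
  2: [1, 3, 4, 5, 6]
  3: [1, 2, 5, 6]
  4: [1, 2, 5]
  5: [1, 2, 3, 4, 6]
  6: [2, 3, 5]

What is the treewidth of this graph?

3

A width-3 tree decomposition is:
Bags: B1 = {2, 3, 5, 6}  B2 = {1, 2, 3, 5}  B3 = {1, 2, 4, 5}
Tree: B1–B2, B2–B3
The largest bag has 4 vertices, giving width 3; this decomposition certifies tw(G) ≤ 3. On the other hand G contains the 4-clique {1, 2, 3, 5}. A clique must lie in a single bag of any decomposition, so no decomposition can have width below 3. Therefore the treewidth is 3.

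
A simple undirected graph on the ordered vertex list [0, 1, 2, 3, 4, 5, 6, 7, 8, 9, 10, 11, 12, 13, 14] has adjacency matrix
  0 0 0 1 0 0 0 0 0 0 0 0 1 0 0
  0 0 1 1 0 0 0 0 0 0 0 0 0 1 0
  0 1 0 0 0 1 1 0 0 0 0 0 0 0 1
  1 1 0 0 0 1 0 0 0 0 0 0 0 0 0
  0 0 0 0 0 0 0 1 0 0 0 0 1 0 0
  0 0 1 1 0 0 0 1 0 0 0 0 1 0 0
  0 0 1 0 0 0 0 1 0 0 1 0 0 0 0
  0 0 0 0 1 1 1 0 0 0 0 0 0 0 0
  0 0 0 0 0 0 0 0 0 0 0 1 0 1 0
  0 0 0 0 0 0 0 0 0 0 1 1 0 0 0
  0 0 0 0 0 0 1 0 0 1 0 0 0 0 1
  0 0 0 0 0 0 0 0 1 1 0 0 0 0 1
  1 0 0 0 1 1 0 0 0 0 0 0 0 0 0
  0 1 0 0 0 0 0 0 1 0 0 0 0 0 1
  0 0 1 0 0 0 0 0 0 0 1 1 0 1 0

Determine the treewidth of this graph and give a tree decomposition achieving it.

Treewidth 3.
One optimal decomposition is:
Bags: B1 = {0, 4, 7, 12}  B2 = {0, 5, 7, 12}  B3 = {0, 3, 5, 7}  B4 = {3, 5, 6, 7}  B5 = {2, 3, 5, 6}  B6 = {1, 2, 3, 6}  B7 = {1, 2, 6, 10}  B8 = {1, 2, 10, 14}  B9 = {1, 10, 13, 14}  B10 = {9, 10, 13, 14}  B11 = {9, 11, 13, 14}  B12 = {8, 9, 11, 13}
Tree: B1–B2, B2–B3, B3–B4, B4–B5, B5–B6, B6–B7, B7–B8, B8–B9, B9–B10, B10–B11, B11–B12

Every bag has size at most 4, so the width is 4 − 1 = 3 and tw(G) ≤ 3. For the lower bound: the 4 vertex sets {0,4,12}, {7}, {5}, {1,2,3,6} are disjoint, each induces a connected subgraph, and every pair is joined by at least one edge of G. Contracting each set to a single vertex therefore yields K_{4} as a minor, and since treewidth is minor-monotone, tw(G) ≥ tw(K_{4}) = 3. The upper and lower bounds meet at 3, so that is the treewidth.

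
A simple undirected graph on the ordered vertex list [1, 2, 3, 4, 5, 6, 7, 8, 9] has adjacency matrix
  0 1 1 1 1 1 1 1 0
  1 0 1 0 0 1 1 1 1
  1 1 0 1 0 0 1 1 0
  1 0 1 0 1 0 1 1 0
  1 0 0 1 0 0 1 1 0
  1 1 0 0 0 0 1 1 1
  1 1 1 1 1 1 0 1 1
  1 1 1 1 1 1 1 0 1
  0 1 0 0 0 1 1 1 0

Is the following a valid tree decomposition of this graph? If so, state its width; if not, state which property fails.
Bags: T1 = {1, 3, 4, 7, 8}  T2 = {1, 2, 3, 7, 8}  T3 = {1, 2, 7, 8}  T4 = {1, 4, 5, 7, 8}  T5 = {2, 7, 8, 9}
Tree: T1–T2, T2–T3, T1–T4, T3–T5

A tree decomposition must satisfy three properties: every vertex lies in some bag; for every edge, both endpoints lie together in some bag; and for every vertex, the bags containing it form a connected subtree. Here vertex 6 appears in no bag, so the decomposition is invalid.

No — vertex 6 appears in no bag.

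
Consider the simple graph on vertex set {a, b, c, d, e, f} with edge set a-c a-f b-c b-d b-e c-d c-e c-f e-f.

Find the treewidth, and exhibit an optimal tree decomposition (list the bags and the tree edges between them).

Every bag has size at most 3, so the width is 3 − 1 = 2 and tw(G) ≤ 2. For the lower bound, the 3 vertices {b, c, d} are pairwise adjacent, and any tree decomposition puts a clique entirely inside one bag — forcing width ≥ 2. Combining the bounds, tw(G) = 2.

Treewidth 2.
One such decomposition:
Bags: B1 = {b, c, d}  B2 = {b, c, e}  B3 = {c, e, f}  B4 = {a, c, f}
Tree: B1–B2, B2–B3, B3–B4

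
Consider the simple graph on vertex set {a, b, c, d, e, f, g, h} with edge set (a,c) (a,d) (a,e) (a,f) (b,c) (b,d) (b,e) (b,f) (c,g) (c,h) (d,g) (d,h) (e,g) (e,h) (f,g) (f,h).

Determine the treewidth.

A width-4 tree decomposition is:
Bags: B1 = {a, b, d, g, h}  B2 = {a, b, e, g, h}  B3 = {a, b, f, g, h}  B4 = {a, b, c, g, h}
Tree: B1–B2, B2–B3, B3–B4
Every bag has size at most 5, so the width is 5 − 1 = 4 and tw(G) ≤ 4. For the lower bound: the 5 vertex sets {d,h}, {e,g}, {b,f}, {a}, {c} are disjoint, each induces a connected subgraph, and every pair is joined by at least one edge of G. Contracting each set to a single vertex therefore yields K_{5} as a minor, and since treewidth is minor-monotone, tw(G) ≥ tw(K_{5}) = 4. The upper and lower bounds meet at 4, so that is the treewidth.

4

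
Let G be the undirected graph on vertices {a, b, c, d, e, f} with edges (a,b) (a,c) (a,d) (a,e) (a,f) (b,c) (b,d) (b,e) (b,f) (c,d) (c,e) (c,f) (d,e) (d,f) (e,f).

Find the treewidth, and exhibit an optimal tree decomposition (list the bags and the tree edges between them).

A single bag containing all 6 vertices is trivially a valid decomposition of width 5. Conversely, {a, b, c, d, e, f} is a clique of size 6, and the vertices of any clique must share a bag in every tree decomposition; so some bag has ≥ 6 vertices and tw(G) ≥ 5. Therefore the treewidth is 5.

Treewidth 5.
One optimal decomposition is:
Bags: B1 = {a, b, c, d, e, f}
Tree: (single bag)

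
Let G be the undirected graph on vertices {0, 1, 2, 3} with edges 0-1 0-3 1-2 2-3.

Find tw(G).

A width-2 tree decomposition is:
Bags: B1 = {0, 1, 2}  B2 = {0, 2, 3}
Tree: B1–B2
Every bag has size at most 3, so the width is 3 − 1 = 2 and tw(G) ≤ 2. Since 0–1–2–3–0 is a cycle in G, G is not acyclic. Forests are exactly the graphs of treewidth ≤ 1, so tw(G) ≥ 2. The upper and lower bounds meet at 2, so that is the treewidth.

2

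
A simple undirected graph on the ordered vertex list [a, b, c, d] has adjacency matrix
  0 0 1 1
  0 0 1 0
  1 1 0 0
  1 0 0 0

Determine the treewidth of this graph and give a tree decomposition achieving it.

Treewidth 1.
One such decomposition:
Bags: B1 = {a, c}  B2 = {b, c}  B3 = {a, d}
Tree: B1–B2, B1–B3

The largest bag has 2 vertices, giving width 1; this decomposition certifies tw(G) ≤ 1. Any graph with an edge has treewidth ≥ 1, and G has the edge a–c. Therefore the treewidth is 1.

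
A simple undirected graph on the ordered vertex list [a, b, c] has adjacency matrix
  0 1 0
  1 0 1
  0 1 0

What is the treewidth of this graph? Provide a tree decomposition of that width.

Treewidth 1.
One optimal decomposition is:
Bags: B1 = {b, c}  B2 = {a, b}
Tree: B1–B2

Every bag has size at most 2, so the width is 2 − 1 = 1 and tw(G) ≤ 1. Any graph with an edge has treewidth ≥ 1, and G has the edge c–b. Therefore the treewidth is 1.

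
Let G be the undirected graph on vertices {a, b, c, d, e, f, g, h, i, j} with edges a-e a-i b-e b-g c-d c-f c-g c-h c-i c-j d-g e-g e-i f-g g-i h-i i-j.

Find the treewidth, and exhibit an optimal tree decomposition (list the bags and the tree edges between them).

Every bag has size at most 3, so the width is 3 − 1 = 2 and tw(G) ≤ 2. On the other hand G contains the 3-clique {b, e, g}. A clique must lie in a single bag of any decomposition, so no decomposition can have width below 2. Hence tw(G) = 2 exactly.

Treewidth 2.
One optimal decomposition is:
Bags: B1 = {b, e, g}  B2 = {e, g, i}  B3 = {c, g, i}  B4 = {c, f, g}  B5 = {c, d, g}  B6 = {a, e, i}  B7 = {c, h, i}  B8 = {c, i, j}
Tree: B1–B2, B2–B3, B3–B4, B3–B5, B2–B6, B3–B7, B7–B8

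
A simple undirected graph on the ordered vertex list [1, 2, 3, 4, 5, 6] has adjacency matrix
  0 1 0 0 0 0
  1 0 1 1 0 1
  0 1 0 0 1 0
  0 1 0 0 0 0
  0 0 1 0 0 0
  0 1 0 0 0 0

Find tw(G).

1

A width-1 tree decomposition is:
Bags: B1 = {2, 6}  B2 = {2, 3}  B3 = {3, 5}  B4 = {1, 2}  B5 = {2, 4}
Tree: B1–B2, B2–B3, B2–B4, B1–B5
Every bag has size at most 2, so the width is 2 − 1 = 1 and tw(G) ≤ 1. Since G has at least one edge (e.g. 6–2), it is not an edgeless graph, so tw(G) ≥ 1. Combining the bounds, tw(G) = 1.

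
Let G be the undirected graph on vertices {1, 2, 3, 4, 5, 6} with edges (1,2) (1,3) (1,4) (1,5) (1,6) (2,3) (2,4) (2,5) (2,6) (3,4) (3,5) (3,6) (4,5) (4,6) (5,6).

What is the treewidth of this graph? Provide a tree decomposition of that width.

A single bag containing all 6 vertices is trivially a valid decomposition of width 5. On the other hand G contains the 6-clique {1, 2, 3, 4, 5, 6}. A clique must lie in a single bag of any decomposition, so no decomposition can have width below 5. Therefore the treewidth is 5.

Treewidth 5.
One optimal decomposition is:
Bags: B1 = {1, 2, 3, 4, 5, 6}
Tree: (single bag)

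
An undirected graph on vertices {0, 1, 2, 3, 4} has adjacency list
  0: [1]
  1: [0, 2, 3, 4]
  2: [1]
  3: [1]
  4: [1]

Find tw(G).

1

A width-1 tree decomposition is:
Bags: B1 = {0, 1}  B2 = {1, 3}  B3 = {1, 2}  B4 = {1, 4}
Tree: B1–B2, B2–B3, B3–B4
The largest bag has 2 vertices, giving width 1; this decomposition certifies tw(G) ≤ 1. Any graph with an edge has treewidth ≥ 1, and G has the edge 1–0. The upper and lower bounds meet at 1, so that is the treewidth.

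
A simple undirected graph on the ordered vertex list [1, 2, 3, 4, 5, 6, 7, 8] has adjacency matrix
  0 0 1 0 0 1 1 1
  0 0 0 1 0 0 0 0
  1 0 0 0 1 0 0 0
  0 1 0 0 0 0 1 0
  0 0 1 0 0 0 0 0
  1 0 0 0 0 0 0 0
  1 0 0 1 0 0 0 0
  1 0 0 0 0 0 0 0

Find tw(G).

1

A width-1 tree decomposition is:
Bags: B1 = {1, 3}  B2 = {1, 6}  B3 = {1, 7}  B4 = {4, 7}  B5 = {1, 8}  B6 = {2, 4}  B7 = {3, 5}
Tree: B1–B2, B2–B3, B3–B4, B3–B5, B4–B6, B1–B7
Each bag holds 2 vertices, so the decomposition has width 1, which upper-bounds the treewidth. Since G has at least one edge (e.g. 3–1), it is not an edgeless graph, so tw(G) ≥ 1. The upper and lower bounds meet at 1, so that is the treewidth.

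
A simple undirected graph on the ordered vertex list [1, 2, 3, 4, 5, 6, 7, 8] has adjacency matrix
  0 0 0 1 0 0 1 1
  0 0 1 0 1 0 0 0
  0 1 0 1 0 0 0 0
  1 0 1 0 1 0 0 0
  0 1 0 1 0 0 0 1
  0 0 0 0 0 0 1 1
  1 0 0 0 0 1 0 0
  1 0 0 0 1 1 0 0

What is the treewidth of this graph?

2

A width-2 tree decomposition is:
Bags: B1 = {2, 3, 5}  B2 = {3, 4, 5}  B3 = {4, 5, 8}  B4 = {1, 4, 8}  B5 = {1, 6, 8}  B6 = {1, 6, 7}
Tree: B1–B2, B2–B3, B3–B4, B4–B5, B5–B6
The largest bag has 3 vertices, giving width 2; this decomposition certifies tw(G) ≤ 2. The edges 2–3–4–5–2 form a cycle, so G is not a tree and its treewidth is at least 2. The upper and lower bounds meet at 2, so that is the treewidth.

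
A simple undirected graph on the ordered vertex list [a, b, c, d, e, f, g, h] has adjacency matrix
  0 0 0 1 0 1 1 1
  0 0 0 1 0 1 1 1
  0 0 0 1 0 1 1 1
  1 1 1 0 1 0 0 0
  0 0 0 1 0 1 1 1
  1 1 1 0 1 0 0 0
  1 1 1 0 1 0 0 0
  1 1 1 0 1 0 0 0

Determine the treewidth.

4

A width-4 tree decomposition is:
Bags: B1 = {a, b, c, e, g}  B2 = {a, b, c, e, f}  B3 = {a, b, c, d, e}  B4 = {a, b, c, e, h}
Tree: B1–B2, B2–B3, B3–B4
The largest bag has 5 vertices, giving width 4; this decomposition certifies tw(G) ≤ 4. For the lower bound: the 5 vertex sets {c,g}, {b,f}, {a,d}, {e}, {h} are disjoint, each induces a connected subgraph, and every pair is joined by at least one edge of G. Contracting each set to a single vertex therefore yields K_{5} as a minor, and since treewidth is minor-monotone, tw(G) ≥ tw(K_{5}) = 4. Hence tw(G) = 4 exactly.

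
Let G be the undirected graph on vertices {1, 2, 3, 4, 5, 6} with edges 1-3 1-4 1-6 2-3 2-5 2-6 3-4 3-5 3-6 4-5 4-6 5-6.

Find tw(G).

A width-3 tree decomposition is:
Bags: B1 = {3, 4, 5, 6}  B2 = {2, 3, 5, 6}  B3 = {1, 3, 4, 6}
Tree: B1–B2, B1–B3
Each bag holds 4 vertices, so the decomposition has width 3, which upper-bounds the treewidth. Conversely, {2, 3, 5, 6} is a clique of size 4, and the vertices of any clique must share a bag in every tree decomposition; so some bag has ≥ 4 vertices and tw(G) ≥ 3. The upper and lower bounds meet at 3, so that is the treewidth.

3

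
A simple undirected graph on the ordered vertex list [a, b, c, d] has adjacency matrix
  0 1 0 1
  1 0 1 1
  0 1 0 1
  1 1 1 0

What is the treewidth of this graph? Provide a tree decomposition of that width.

Each bag holds 3 vertices, so the decomposition has width 2, which upper-bounds the treewidth. For the lower bound, the 3 vertices {b, c, d} are pairwise adjacent, and any tree decomposition puts a clique entirely inside one bag — forcing width ≥ 2. The upper and lower bounds meet at 2, so that is the treewidth.

Treewidth 2.
Bags: B1 = {b, c, d}  B2 = {a, b, d}
Tree: B1–B2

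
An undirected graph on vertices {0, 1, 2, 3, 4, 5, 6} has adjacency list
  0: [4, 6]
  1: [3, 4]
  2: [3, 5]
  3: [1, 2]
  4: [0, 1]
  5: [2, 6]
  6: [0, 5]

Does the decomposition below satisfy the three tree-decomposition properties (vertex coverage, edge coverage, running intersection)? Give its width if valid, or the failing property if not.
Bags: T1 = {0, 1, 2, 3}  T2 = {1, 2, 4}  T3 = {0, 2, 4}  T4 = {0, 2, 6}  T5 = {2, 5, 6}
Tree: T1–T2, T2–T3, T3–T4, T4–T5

A tree decomposition must satisfy three properties: every vertex lies in some bag; for every edge, both endpoints lie together in some bag; and for every vertex, the bags containing it form a connected subtree. Here bags containing vertex 0 are not connected in the tree, so the decomposition is invalid.

No — bags containing vertex 0 are not connected in the tree.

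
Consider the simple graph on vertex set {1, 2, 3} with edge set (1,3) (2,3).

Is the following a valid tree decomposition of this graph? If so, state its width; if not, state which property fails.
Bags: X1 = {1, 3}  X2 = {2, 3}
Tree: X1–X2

Yes; width 1.

Every vertex of G appears in some bag (union = {1, 2, 3}); every edge is covered by a bag; and for each vertex v the set of bags containing v is connected in the bag tree. The decomposition is therefore valid. The largest bag has 2 vertices, so the width is 1.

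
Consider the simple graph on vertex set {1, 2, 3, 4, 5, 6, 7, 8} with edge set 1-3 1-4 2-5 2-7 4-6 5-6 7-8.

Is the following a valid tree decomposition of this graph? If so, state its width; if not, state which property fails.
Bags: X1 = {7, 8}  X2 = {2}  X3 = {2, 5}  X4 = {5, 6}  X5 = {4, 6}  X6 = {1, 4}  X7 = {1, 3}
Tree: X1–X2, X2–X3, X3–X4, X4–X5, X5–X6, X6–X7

A tree decomposition must satisfy three properties: every vertex lies in some bag; for every edge, both endpoints lie together in some bag; and for every vertex, the bags containing it form a connected subtree. Here edge (7,2) lies in no bag, so the decomposition is invalid.

No — edge (7,2) lies in no bag.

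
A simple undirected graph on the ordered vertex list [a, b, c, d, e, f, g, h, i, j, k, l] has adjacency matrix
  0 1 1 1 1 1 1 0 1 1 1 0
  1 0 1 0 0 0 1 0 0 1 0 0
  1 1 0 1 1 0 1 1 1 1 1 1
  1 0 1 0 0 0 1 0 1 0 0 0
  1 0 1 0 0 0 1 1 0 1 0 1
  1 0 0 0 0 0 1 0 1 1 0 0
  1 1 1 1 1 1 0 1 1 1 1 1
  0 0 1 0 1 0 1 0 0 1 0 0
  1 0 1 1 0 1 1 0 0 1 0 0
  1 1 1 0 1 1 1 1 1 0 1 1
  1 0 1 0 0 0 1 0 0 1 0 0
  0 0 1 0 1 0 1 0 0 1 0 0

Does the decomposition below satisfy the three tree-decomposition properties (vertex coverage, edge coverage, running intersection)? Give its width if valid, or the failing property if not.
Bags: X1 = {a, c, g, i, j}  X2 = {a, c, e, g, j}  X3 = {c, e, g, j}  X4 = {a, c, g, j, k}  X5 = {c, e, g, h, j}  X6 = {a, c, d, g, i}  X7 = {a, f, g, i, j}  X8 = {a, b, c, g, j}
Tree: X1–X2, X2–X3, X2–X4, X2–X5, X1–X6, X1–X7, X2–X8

A tree decomposition must satisfy three properties: every vertex lies in some bag; for every edge, both endpoints lie together in some bag; and for every vertex, the bags containing it form a connected subtree. Here vertex l appears in no bag, so the decomposition is invalid.

No — vertex l appears in no bag.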